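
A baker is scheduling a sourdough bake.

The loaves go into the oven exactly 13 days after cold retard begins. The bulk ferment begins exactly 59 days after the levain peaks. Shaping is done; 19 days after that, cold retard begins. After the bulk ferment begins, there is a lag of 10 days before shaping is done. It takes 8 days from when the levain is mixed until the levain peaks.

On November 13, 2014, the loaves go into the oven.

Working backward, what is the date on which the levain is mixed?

The loaves go into the oven: Nov 13, 2014.
Cold retard begins: Nov 13, 2014 − 13 days = Oct 31, 2014.
Shaping is done: Oct 31, 2014 − 19 days = Oct 12, 2014.
The bulk ferment begins: Oct 12, 2014 − 10 days = Oct 2, 2014.
The levain peaks: Oct 2, 2014 − 59 days = Aug 4, 2014.
The levain is mixed: Aug 4, 2014 − 8 days = Jul 27, 2014.

July 27, 2014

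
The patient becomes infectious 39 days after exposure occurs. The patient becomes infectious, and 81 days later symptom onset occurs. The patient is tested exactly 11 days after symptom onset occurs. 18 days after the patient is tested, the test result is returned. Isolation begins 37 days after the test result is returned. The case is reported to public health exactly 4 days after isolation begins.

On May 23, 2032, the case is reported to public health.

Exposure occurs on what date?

November 15, 2031

The case is reported to public health: May 23, 2032.
Isolation begins: May 23, 2032 − 4 days = May 19, 2032.
The test result is returned: May 19, 2032 − 37 days = Apr 12, 2032.
The patient is tested: Apr 12, 2032 − 18 days = Mar 25, 2032.
Symptom onset occurs: Mar 25, 2032 − 11 days = Mar 14, 2032.
The patient becomes infectious: Mar 14, 2032 − 81 days = Dec 24, 2031.
Exposure occurs: Dec 24, 2031 − 39 days = Nov 15, 2031.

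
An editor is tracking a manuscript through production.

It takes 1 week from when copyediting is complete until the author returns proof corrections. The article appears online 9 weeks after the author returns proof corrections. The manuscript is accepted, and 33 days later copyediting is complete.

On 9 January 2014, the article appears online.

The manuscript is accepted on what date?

28 September 2013

The article appears online: Jan 9, 2014.
The author returns proof corrections: Jan 9, 2014 − 9 weeks = Nov 7, 2013.
Copyediting is complete: Nov 7, 2013 − 1 week = Oct 31, 2013.
The manuscript is accepted: Oct 31, 2013 − 33 days = Sep 28, 2013.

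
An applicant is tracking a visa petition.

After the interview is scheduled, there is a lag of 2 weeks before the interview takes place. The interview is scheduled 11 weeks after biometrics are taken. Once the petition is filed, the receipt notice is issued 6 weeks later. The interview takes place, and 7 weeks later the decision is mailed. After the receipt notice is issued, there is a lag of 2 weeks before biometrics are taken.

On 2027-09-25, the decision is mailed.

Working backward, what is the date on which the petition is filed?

The decision is mailed: Sep 25, 2027.
The interview takes place: Sep 25, 2027 − 7 weeks = Aug 7, 2027.
The interview is scheduled: Aug 7, 2027 − 2 weeks = Jul 24, 2027.
Biometrics are taken: Jul 24, 2027 − 11 weeks = May 8, 2027.
The receipt notice is issued: May 8, 2027 − 2 weeks = Apr 24, 2027.
The petition is filed: Apr 24, 2027 − 6 weeks = Mar 13, 2027.

2027-03-13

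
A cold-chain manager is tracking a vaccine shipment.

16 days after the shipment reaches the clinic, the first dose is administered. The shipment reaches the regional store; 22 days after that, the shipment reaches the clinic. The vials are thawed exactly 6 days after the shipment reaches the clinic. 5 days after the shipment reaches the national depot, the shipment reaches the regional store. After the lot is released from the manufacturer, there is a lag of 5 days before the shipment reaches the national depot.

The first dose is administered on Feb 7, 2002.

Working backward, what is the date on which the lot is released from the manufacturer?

Dec 21, 2001

The first dose is administered: Feb 7, 2002.
The shipment reaches the clinic: Feb 7, 2002 − 16 days = Jan 22, 2002.
The shipment reaches the regional store: Jan 22, 2002 − 22 days = Dec 31, 2001.
The shipment reaches the national depot: Dec 31, 2001 − 5 days = Dec 26, 2001.
The lot is released from the manufacturer: Dec 26, 2001 − 5 days = Dec 21, 2001.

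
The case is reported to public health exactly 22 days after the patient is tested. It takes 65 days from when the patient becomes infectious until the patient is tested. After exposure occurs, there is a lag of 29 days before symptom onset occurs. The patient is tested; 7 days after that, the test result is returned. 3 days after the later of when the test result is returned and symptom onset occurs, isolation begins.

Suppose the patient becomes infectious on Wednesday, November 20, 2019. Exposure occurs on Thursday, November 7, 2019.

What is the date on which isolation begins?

The patient becomes infectious: Nov 20, 2019.
The patient is tested: Nov 20, 2019 + 65 days = Jan 24, 2020.
The test result is returned: Jan 24, 2020 + 7 days = Jan 31, 2020.
Exposure occurs: Nov 7, 2019.
Symptom onset occurs: Nov 7, 2019 + 29 days = Dec 6, 2019.
Both prerequisites met — the test result is returned (Jan 31, 2020), symptom onset occurs (Dec 6, 2019); the later is Jan 31, 2020.
Isolation begins: Jan 31, 2020 + 3 days = Feb 3, 2020.

Monday, February 3, 2020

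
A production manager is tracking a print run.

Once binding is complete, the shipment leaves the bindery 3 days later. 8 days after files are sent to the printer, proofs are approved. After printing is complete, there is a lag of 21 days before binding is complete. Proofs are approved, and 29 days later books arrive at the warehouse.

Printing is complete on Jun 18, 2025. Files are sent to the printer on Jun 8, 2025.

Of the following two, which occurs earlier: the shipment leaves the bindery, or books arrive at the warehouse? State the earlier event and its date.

Printing is complete: Jun 18, 2025.
Binding is complete: Jun 18, 2025 + 21 days = Jul 9, 2025.
The shipment leaves the bindery: Jul 9, 2025 + 3 days = Jul 12, 2025.
Files are sent to the printer: Jun 8, 2025.
Proofs are approved: Jun 8, 2025 + 8 days = Jun 16, 2025.
Books arrive at the warehouse: Jun 16, 2025 + 29 days = Jul 15, 2025.
Comparing: the shipment leaves the bindery on Jul 12, 2025 vs books arrive at the warehouse on Jul 15, 2025. Earlier: the shipment leaves the bindery.

The shipment leaves the bindery — Jul 12, 2025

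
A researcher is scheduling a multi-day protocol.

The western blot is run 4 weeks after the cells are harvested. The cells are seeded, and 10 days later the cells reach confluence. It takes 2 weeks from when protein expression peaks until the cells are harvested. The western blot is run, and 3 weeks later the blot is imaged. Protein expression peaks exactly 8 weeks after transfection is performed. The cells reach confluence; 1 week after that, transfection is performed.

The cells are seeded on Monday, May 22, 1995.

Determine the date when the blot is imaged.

Thursday, October 5, 1995

The cells are seeded: May 22, 1995.
The cells reach confluence: May 22, 1995 + 10 days = Jun 1, 1995.
Transfection is performed: Jun 1, 1995 + 1 week = Jun 8, 1995.
Protein expression peaks: Jun 8, 1995 + 8 weeks = Aug 3, 1995.
The cells are harvested: Aug 3, 1995 + 2 weeks = Aug 17, 1995.
The western blot is run: Aug 17, 1995 + 4 weeks = Sep 14, 1995.
The blot is imaged: Sep 14, 1995 + 3 weeks = Oct 5, 1995.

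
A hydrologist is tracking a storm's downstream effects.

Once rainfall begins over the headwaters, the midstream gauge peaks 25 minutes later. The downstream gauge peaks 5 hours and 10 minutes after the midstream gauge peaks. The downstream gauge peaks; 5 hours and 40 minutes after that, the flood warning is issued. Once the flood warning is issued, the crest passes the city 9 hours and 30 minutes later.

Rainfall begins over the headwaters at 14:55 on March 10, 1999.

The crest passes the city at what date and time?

11:40 on March 11, 1999

Rainfall begins over the headwaters: 14:55 Mar 10, 1999.
The midstream gauge peaks: 14:55 Mar 10, 1999 + 25m = 15:20 Mar 10, 1999.
The downstream gauge peaks: 15:20 Mar 10, 1999 + 5h10m = 20:30 Mar 10, 1999.
The flood warning is issued: 20:30 Mar 10, 1999 + 5h40m = 02:10 Mar 11, 1999.
The crest passes the city: 02:10 Mar 11, 1999 + 9h30m = 11:40 Mar 11, 1999.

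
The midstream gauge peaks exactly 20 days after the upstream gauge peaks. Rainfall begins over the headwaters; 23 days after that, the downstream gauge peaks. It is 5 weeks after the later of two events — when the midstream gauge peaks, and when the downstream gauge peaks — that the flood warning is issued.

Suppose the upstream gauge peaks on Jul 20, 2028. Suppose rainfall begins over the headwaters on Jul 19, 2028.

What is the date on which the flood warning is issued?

Sep 15, 2028

The upstream gauge peaks: Jul 20, 2028.
The midstream gauge peaks: Jul 20, 2028 + 20 days = Aug 9, 2028.
Rainfall begins over the headwaters: Jul 19, 2028.
The downstream gauge peaks: Jul 19, 2028 + 23 days = Aug 11, 2028.
Both prerequisites met — the midstream gauge peaks (Aug 9, 2028), the downstream gauge peaks (Aug 11, 2028); the later is Aug 11, 2028.
The flood warning is issued: Aug 11, 2028 + 5 weeks = Sep 15, 2028.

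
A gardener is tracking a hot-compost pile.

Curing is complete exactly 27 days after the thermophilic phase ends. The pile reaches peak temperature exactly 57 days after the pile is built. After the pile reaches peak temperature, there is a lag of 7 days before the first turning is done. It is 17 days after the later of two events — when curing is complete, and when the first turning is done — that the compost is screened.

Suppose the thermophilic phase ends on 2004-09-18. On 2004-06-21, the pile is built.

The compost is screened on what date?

2004-11-01

The thermophilic phase ends: Sep 18, 2004.
Curing is complete: Sep 18, 2004 + 27 days = Oct 15, 2004.
The pile is built: Jun 21, 2004.
The pile reaches peak temperature: Jun 21, 2004 + 57 days = Aug 17, 2004.
The first turning is done: Aug 17, 2004 + 7 days = Aug 24, 2004.
Both prerequisites met — curing is complete (Oct 15, 2004), the first turning is done (Aug 24, 2004); the later is Oct 15, 2004.
The compost is screened: Oct 15, 2004 + 17 days = Nov 1, 2004.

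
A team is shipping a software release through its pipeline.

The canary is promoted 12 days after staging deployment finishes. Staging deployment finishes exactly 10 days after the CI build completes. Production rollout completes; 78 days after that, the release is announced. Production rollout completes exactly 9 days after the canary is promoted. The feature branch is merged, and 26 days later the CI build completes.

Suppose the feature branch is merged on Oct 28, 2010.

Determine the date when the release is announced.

The feature branch is merged: Oct 28, 2010.
The CI build completes: Oct 28, 2010 + 26 days = Nov 23, 2010.
Staging deployment finishes: Nov 23, 2010 + 10 days = Dec 3, 2010.
The canary is promoted: Dec 3, 2010 + 12 days = Dec 15, 2010.
Production rollout completes: Dec 15, 2010 + 9 days = Dec 24, 2010.
The release is announced: Dec 24, 2010 + 78 days = Mar 12, 2011.

Mar 12, 2011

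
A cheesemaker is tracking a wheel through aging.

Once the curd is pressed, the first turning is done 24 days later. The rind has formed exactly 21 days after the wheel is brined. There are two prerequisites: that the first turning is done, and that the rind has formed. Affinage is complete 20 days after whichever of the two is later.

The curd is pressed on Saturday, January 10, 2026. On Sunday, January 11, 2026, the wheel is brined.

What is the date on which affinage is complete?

The curd is pressed: Jan 10, 2026.
The first turning is done: Jan 10, 2026 + 24 days = Feb 3, 2026.
The wheel is brined: Jan 11, 2026.
The rind has formed: Jan 11, 2026 + 21 days = Feb 1, 2026.
Both prerequisites met — the first turning is done (Feb 3, 2026), the rind has formed (Feb 1, 2026); the later is Feb 3, 2026.
Affinage is complete: Feb 3, 2026 + 20 days = Feb 23, 2026.

Monday, February 23, 2026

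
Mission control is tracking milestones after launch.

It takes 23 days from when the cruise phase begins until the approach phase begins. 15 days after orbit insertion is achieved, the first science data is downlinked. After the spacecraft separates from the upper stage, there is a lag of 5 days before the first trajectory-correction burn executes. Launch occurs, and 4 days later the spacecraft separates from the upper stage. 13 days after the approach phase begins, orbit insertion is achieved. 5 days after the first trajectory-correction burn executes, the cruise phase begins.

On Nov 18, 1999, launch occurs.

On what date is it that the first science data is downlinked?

Launch occurs: Nov 18, 1999.
The spacecraft separates from the upper stage: Nov 18, 1999 + 4 days = Nov 22, 1999.
The first trajectory-correction burn executes: Nov 22, 1999 + 5 days = Nov 27, 1999.
The cruise phase begins: Nov 27, 1999 + 5 days = Dec 2, 1999.
The approach phase begins: Dec 2, 1999 + 23 days = Dec 25, 1999.
Orbit insertion is achieved: Dec 25, 1999 + 13 days = Jan 7, 2000.
The first science data is downlinked: Jan 7, 2000 + 15 days = Jan 22, 2000.

Jan 22, 2000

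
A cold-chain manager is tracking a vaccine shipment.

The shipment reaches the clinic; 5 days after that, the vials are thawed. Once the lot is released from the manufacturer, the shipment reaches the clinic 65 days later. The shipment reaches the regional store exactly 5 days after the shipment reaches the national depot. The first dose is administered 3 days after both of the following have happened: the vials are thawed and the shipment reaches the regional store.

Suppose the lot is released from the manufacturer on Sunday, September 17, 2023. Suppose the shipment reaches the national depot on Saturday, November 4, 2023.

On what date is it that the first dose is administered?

Wednesday, November 29, 2023

The lot is released from the manufacturer: Sep 17, 2023.
The shipment reaches the clinic: Sep 17, 2023 + 65 days = Nov 21, 2023.
The vials are thawed: Nov 21, 2023 + 5 days = Nov 26, 2023.
The shipment reaches the national depot: Nov 4, 2023.
The shipment reaches the regional store: Nov 4, 2023 + 5 days = Nov 9, 2023.
Both prerequisites met — the vials are thawed (Nov 26, 2023), the shipment reaches the regional store (Nov 9, 2023); the later is Nov 26, 2023.
The first dose is administered: Nov 26, 2023 + 3 days = Nov 29, 2023.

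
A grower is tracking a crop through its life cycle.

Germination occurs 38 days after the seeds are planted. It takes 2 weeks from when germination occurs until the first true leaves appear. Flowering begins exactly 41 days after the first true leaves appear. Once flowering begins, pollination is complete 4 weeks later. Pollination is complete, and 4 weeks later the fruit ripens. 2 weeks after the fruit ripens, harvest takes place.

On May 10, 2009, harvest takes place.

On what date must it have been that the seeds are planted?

Nov 28, 2008

Harvest takes place: May 10, 2009.
The fruit ripens: May 10, 2009 − 2 weeks = Apr 26, 2009.
Pollination is complete: Apr 26, 2009 − 4 weeks = Mar 29, 2009.
Flowering begins: Mar 29, 2009 − 4 weeks = Mar 1, 2009.
The first true leaves appear: Mar 1, 2009 − 41 days = Jan 19, 2009.
Germination occurs: Jan 19, 2009 − 2 weeks = Jan 5, 2009.
The seeds are planted: Jan 5, 2009 − 38 days = Nov 28, 2008.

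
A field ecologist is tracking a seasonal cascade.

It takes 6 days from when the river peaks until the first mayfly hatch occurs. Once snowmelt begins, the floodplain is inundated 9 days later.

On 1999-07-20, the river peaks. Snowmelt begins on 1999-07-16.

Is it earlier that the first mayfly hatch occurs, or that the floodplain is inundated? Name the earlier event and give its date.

The river peaks: Jul 20, 1999.
The first mayfly hatch occurs: Jul 20, 1999 + 6 days = Jul 26, 1999.
Snowmelt begins: Jul 16, 1999.
The floodplain is inundated: Jul 16, 1999 + 9 days = Jul 25, 1999.
Comparing: the first mayfly hatch occurs on Jul 26, 1999 vs the floodplain is inundated on Jul 25, 1999. Earlier: the floodplain is inundated.

The floodplain is inundated — 1999-07-25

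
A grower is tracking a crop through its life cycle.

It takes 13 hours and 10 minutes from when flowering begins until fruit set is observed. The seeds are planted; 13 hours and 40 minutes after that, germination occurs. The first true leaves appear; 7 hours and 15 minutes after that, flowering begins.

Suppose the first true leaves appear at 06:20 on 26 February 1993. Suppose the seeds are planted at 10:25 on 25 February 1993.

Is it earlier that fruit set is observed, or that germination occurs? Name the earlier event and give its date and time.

The first true leaves appear: 06:20 Feb 26, 1993.
Flowering begins: 06:20 Feb 26, 1993 + 7h15m = 13:35 Feb 26, 1993.
Fruit set is observed: 13:35 Feb 26, 1993 + 13h10m = 02:45 Feb 27, 1993.
The seeds are planted: 10:25 Feb 25, 1993.
Germination occurs: 10:25 Feb 25, 1993 + 13h40m = 00:05 Feb 26, 1993.
Comparing: fruit set is observed at 02:45 Feb 27, 1993 vs germination occurs at 00:05 Feb 26, 1993. Earlier: germination occurs.

Germination occurs — 00:05 on 26 February 1993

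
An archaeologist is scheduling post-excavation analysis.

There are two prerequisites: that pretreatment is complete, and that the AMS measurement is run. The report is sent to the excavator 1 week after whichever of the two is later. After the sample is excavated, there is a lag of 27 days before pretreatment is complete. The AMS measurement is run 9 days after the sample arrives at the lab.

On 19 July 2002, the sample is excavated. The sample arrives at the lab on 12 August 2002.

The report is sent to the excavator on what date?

28 August 2002

The sample is excavated: Jul 19, 2002.
Pretreatment is complete: Jul 19, 2002 + 27 days = Aug 15, 2002.
The sample arrives at the lab: Aug 12, 2002.
The AMS measurement is run: Aug 12, 2002 + 9 days = Aug 21, 2002.
Both prerequisites met — pretreatment is complete (Aug 15, 2002), the AMS measurement is run (Aug 21, 2002); the later is Aug 21, 2002.
The report is sent to the excavator: Aug 21, 2002 + 1 week = Aug 28, 2002.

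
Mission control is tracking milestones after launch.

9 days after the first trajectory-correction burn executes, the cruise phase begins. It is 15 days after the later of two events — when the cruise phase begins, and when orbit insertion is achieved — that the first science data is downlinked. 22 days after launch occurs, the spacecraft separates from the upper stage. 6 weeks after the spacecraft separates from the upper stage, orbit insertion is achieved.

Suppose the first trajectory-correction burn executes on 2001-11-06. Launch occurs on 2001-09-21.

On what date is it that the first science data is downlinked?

2001-12-09

The first trajectory-correction burn executes: Nov 6, 2001.
The cruise phase begins: Nov 6, 2001 + 9 days = Nov 15, 2001.
Launch occurs: Sep 21, 2001.
The spacecraft separates from the upper stage: Sep 21, 2001 + 22 days = Oct 13, 2001.
Orbit insertion is achieved: Oct 13, 2001 + 6 weeks = Nov 24, 2001.
Both prerequisites met — the cruise phase begins (Nov 15, 2001), orbit insertion is achieved (Nov 24, 2001); the later is Nov 24, 2001.
The first science data is downlinked: Nov 24, 2001 + 15 days = Dec 9, 2001.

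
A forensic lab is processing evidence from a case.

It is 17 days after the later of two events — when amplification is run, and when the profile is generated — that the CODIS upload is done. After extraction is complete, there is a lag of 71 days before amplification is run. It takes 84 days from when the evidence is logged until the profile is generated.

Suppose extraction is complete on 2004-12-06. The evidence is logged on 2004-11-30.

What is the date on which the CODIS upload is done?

Extraction is complete: Dec 6, 2004.
Amplification is run: Dec 6, 2004 + 71 days = Feb 15, 2005.
The evidence is logged: Nov 30, 2004.
The profile is generated: Nov 30, 2004 + 84 days = Feb 22, 2005.
Both prerequisites met — amplification is run (Feb 15, 2005), the profile is generated (Feb 22, 2005); the later is Feb 22, 2005.
The CODIS upload is done: Feb 22, 2005 + 17 days = Mar 11, 2005.

2005-03-11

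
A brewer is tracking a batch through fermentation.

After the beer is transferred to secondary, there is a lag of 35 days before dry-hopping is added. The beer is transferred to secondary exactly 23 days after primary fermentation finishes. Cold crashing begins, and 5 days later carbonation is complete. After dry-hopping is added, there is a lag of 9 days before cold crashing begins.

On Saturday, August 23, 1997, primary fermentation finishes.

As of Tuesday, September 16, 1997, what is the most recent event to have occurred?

The beer is transferred to secondary

Primary fermentation finishes: Aug 23, 1997.
The beer is transferred to secondary: Aug 23, 1997 + 23 days = Sep 15, 1997.
Dry-hopping is added: Sep 15, 1997 + 35 days = Oct 20, 1997.
Cold crashing begins: Oct 20, 1997 + 9 days = Oct 29, 1997.
Carbonation is complete: Oct 29, 1997 + 5 days = Nov 3, 1997.
Sep 16, 1997 falls between when the beer is transferred to secondary (Sep 15, 1997) and when dry-hopping is added (Oct 20, 1997).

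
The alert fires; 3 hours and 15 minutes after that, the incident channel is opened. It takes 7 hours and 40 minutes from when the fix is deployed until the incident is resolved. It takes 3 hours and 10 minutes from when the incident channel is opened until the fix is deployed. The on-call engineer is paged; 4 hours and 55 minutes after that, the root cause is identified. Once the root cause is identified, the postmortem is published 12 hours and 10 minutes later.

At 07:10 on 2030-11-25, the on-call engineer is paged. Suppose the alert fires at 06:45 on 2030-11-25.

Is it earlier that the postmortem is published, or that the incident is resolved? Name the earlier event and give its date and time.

The incident is resolved — 20:50 on 2030-11-25

The on-call engineer is paged: 07:10 Nov 25, 2030.
The root cause is identified: 07:10 Nov 25, 2030 + 4h55m = 12:05 Nov 25, 2030.
The postmortem is published: 12:05 Nov 25, 2030 + 12h10m = 00:15 Nov 26, 2030.
The alert fires: 06:45 Nov 25, 2030.
The incident channel is opened: 06:45 Nov 25, 2030 + 3h15m = 10:00 Nov 25, 2030.
The fix is deployed: 10:00 Nov 25, 2030 + 3h10m = 13:10 Nov 25, 2030.
The incident is resolved: 13:10 Nov 25, 2030 + 7h40m = 20:50 Nov 25, 2030.
Comparing: the postmortem is published at 00:15 Nov 26, 2030 vs the incident is resolved at 20:50 Nov 25, 2030. Earlier: the incident is resolved.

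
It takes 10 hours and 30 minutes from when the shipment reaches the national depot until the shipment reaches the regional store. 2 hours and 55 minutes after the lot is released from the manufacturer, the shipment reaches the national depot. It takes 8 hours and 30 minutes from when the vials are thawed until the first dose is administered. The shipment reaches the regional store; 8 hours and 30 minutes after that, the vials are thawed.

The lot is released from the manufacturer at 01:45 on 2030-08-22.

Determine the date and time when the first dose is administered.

08:10 on 2030-08-23

The lot is released from the manufacturer: 01:45 Aug 22, 2030.
The shipment reaches the national depot: 01:45 Aug 22, 2030 + 2h55m = 04:40 Aug 22, 2030.
The shipment reaches the regional store: 04:40 Aug 22, 2030 + 10h30m = 15:10 Aug 22, 2030.
The vials are thawed: 15:10 Aug 22, 2030 + 8h30m = 23:40 Aug 22, 2030.
The first dose is administered: 23:40 Aug 22, 2030 + 8h30m = 08:10 Aug 23, 2030.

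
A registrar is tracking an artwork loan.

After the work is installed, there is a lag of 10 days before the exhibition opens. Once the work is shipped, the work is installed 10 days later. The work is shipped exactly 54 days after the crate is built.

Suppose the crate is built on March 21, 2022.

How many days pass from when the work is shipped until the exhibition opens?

Causal path: the work is shipped → the work is installed → the exhibition opens.
Total delay along the path: 10 + 10 = 20 days.

20 days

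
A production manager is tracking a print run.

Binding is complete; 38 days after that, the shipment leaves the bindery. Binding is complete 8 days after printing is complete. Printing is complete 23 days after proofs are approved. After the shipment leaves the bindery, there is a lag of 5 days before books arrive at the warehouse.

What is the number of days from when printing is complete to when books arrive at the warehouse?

51 days

Causal path: printing is complete → binding is complete → the shipment leaves the bindery → books arrive at the warehouse.
Total delay along the path: 8 + 38 + 5 = 51 days.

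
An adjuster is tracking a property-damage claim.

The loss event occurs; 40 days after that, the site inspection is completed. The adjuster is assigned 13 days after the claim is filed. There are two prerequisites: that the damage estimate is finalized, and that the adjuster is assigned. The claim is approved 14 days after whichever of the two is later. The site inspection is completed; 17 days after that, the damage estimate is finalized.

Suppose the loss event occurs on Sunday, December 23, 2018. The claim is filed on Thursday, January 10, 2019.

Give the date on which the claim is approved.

The loss event occurs: Dec 23, 2018.
The site inspection is completed: Dec 23, 2018 + 40 days = Feb 1, 2019.
The damage estimate is finalized: Feb 1, 2019 + 17 days = Feb 18, 2019.
The claim is filed: Jan 10, 2019.
The adjuster is assigned: Jan 10, 2019 + 13 days = Jan 23, 2019.
Both prerequisites met — the damage estimate is finalized (Feb 18, 2019), the adjuster is assigned (Jan 23, 2019); the later is Feb 18, 2019.
The claim is approved: Feb 18, 2019 + 14 days = Mar 4, 2019.

Monday, March 4, 2019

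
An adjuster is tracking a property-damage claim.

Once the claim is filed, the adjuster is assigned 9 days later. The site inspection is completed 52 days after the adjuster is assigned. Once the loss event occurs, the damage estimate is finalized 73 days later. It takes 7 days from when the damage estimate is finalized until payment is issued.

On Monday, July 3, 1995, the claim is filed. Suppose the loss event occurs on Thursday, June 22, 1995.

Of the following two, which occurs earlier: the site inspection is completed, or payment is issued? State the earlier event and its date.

The site inspection is completed — Saturday, September 2, 1995

The claim is filed: Jul 3, 1995.
The adjuster is assigned: Jul 3, 1995 + 9 days = Jul 12, 1995.
The site inspection is completed: Jul 12, 1995 + 52 days = Sep 2, 1995.
The loss event occurs: Jun 22, 1995.
The damage estimate is finalized: Jun 22, 1995 + 73 days = Sep 3, 1995.
Payment is issued: Sep 3, 1995 + 7 days = Sep 10, 1995.
Comparing: the site inspection is completed on Sep 2, 1995 vs payment is issued on Sep 10, 1995. Earlier: the site inspection is completed.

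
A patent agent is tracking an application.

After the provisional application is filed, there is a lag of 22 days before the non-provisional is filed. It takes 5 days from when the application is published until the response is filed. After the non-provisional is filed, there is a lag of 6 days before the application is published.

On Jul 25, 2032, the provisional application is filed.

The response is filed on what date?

Aug 27, 2032

The provisional application is filed: Jul 25, 2032.
The non-provisional is filed: Jul 25, 2032 + 22 days = Aug 16, 2032.
The application is published: Aug 16, 2032 + 6 days = Aug 22, 2032.
The response is filed: Aug 22, 2032 + 5 days = Aug 27, 2032.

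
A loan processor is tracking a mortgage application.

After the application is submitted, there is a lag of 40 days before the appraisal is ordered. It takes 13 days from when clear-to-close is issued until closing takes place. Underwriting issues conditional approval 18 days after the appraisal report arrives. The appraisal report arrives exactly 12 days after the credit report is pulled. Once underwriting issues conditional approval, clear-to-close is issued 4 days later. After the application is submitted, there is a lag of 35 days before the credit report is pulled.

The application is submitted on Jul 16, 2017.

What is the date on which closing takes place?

Oct 6, 2017

The application is submitted: Jul 16, 2017.
The credit report is pulled: Jul 16, 2017 + 35 days = Aug 20, 2017.
The appraisal report arrives: Aug 20, 2017 + 12 days = Sep 1, 2017.
Underwriting issues conditional approval: Sep 1, 2017 + 18 days = Sep 19, 2017.
Clear-to-close is issued: Sep 19, 2017 + 4 days = Sep 23, 2017.
Closing takes place: Sep 23, 2017 + 13 days = Oct 6, 2017.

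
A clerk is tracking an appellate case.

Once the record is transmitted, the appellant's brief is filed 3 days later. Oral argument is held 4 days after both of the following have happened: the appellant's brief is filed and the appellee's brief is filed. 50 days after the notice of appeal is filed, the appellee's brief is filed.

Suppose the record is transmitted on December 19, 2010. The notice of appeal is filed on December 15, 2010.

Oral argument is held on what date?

The record is transmitted: Dec 19, 2010.
The appellant's brief is filed: Dec 19, 2010 + 3 days = Dec 22, 2010.
The notice of appeal is filed: Dec 15, 2010.
The appellee's brief is filed: Dec 15, 2010 + 50 days = Feb 3, 2011.
Both prerequisites met — the appellant's brief is filed (Dec 22, 2010), the appellee's brief is filed (Feb 3, 2011); the later is Feb 3, 2011.
Oral argument is held: Feb 3, 2011 + 4 days = Feb 7, 2011.

February 7, 2011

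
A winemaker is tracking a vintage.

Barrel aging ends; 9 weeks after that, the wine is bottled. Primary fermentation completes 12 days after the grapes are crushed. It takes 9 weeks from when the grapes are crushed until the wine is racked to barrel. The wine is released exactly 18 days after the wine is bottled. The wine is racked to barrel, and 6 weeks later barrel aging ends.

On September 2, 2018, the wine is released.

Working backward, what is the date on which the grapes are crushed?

The wine is released: Sep 2, 2018.
The wine is bottled: Sep 2, 2018 − 18 days = Aug 15, 2018.
Barrel aging ends: Aug 15, 2018 − 9 weeks = Jun 13, 2018.
The wine is racked to barrel: Jun 13, 2018 − 6 weeks = May 2, 2018.
The grapes are crushed: May 2, 2018 − 9 weeks = Feb 28, 2018.

February 28, 2018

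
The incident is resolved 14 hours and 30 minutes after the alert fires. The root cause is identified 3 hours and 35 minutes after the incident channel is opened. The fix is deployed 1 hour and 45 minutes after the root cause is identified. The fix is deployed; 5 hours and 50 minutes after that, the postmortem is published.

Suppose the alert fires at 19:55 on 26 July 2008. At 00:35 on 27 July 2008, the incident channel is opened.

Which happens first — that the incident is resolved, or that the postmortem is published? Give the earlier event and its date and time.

The alert fires: 19:55 Jul 26, 2008.
The incident is resolved: 19:55 Jul 26, 2008 + 14h30m = 10:25 Jul 27, 2008.
The incident channel is opened: 00:35 Jul 27, 2008.
The root cause is identified: 00:35 Jul 27, 2008 + 3h35m = 04:10 Jul 27, 2008.
The fix is deployed: 04:10 Jul 27, 2008 + 1h45m = 05:55 Jul 27, 2008.
The postmortem is published: 05:55 Jul 27, 2008 + 5h50m = 11:45 Jul 27, 2008.
Comparing: the incident is resolved at 10:25 Jul 27, 2008 vs the postmortem is published at 11:45 Jul 27, 2008. Earlier: the incident is resolved.

The incident is resolved — 10:25 on 27 July 2008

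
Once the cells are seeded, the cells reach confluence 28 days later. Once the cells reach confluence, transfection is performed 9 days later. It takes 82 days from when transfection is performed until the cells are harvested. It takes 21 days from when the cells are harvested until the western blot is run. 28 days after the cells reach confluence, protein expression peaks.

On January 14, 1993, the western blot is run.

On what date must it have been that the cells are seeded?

The western blot is run: Jan 14, 1993.
The cells are harvested: Jan 14, 1993 − 21 days = Dec 24, 1992.
Transfection is performed: Dec 24, 1992 − 82 days = Oct 3, 1992.
The cells reach confluence: Oct 3, 1992 − 9 days = Sep 24, 1992.
The cells are seeded: Sep 24, 1992 − 28 days = Aug 27, 1992.

August 27, 1992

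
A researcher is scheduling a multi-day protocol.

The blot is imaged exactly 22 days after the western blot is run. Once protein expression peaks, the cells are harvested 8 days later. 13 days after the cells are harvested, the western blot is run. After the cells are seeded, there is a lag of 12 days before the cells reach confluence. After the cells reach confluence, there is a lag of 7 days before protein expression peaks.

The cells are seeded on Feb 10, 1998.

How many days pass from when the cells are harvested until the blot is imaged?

35 days

Causal path: the cells are harvested → the western blot is run → the blot is imaged.
Total delay along the path: 13 + 22 = 35 days.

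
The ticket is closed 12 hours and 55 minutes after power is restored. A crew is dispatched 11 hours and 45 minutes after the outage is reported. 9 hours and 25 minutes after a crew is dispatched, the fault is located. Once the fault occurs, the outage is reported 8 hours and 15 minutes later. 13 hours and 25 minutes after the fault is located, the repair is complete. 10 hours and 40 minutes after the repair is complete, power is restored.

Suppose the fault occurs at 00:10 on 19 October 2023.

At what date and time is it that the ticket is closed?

18:35 on 21 October 2023

The fault occurs: 00:10 Oct 19, 2023.
The outage is reported: 00:10 Oct 19, 2023 + 8h15m = 08:25 Oct 19, 2023.
A crew is dispatched: 08:25 Oct 19, 2023 + 11h45m = 20:10 Oct 19, 2023.
The fault is located: 20:10 Oct 19, 2023 + 9h25m = 05:35 Oct 20, 2023.
The repair is complete: 05:35 Oct 20, 2023 + 13h25m = 19:00 Oct 20, 2023.
Power is restored: 19:00 Oct 20, 2023 + 10h40m = 05:40 Oct 21, 2023.
The ticket is closed: 05:40 Oct 21, 2023 + 12h55m = 18:35 Oct 21, 2023.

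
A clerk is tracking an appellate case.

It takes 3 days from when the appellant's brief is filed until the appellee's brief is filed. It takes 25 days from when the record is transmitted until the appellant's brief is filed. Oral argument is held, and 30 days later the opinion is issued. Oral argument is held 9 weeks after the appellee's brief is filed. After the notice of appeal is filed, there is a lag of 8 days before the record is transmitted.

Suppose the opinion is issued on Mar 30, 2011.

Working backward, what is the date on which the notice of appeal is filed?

The opinion is issued: Mar 30, 2011.
Oral argument is held: Mar 30, 2011 − 30 days = Feb 28, 2011.
The appellee's brief is filed: Feb 28, 2011 − 9 weeks = Dec 27, 2010.
The appellant's brief is filed: Dec 27, 2010 − 3 days = Dec 24, 2010.
The record is transmitted: Dec 24, 2010 − 25 days = Nov 29, 2010.
The notice of appeal is filed: Nov 29, 2010 − 8 days = Nov 21, 2010.

Nov 21, 2010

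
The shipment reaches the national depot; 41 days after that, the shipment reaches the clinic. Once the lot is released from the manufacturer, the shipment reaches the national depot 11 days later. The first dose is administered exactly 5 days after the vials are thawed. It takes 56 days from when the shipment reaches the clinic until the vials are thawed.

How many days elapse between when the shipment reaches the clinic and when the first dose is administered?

Causal path: the shipment reaches the clinic → the vials are thawed → the first dose is administered.
Total delay along the path: 56 + 5 = 61 days.

61 days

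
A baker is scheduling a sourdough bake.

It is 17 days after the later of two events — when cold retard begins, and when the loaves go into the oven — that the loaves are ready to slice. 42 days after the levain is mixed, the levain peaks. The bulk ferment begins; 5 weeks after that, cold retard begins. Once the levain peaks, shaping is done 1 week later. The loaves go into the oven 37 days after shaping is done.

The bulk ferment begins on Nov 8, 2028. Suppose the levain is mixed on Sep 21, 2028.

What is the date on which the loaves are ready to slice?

The bulk ferment begins: Nov 8, 2028.
Cold retard begins: Nov 8, 2028 + 5 weeks = Dec 13, 2028.
The levain is mixed: Sep 21, 2028.
The levain peaks: Sep 21, 2028 + 42 days = Nov 2, 2028.
Shaping is done: Nov 2, 2028 + 1 week = Nov 9, 2028.
The loaves go into the oven: Nov 9, 2028 + 37 days = Dec 16, 2028.
Both prerequisites met — cold retard begins (Dec 13, 2028), the loaves go into the oven (Dec 16, 2028); the later is Dec 16, 2028.
The loaves are ready to slice: Dec 16, 2028 + 17 days = Jan 2, 2029.

Jan 2, 2029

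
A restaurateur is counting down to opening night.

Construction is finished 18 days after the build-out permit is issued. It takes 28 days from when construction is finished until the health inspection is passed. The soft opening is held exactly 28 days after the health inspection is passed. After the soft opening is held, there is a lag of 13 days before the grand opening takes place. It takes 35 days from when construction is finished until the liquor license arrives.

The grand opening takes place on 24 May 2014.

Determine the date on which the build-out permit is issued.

26 February 2014

The grand opening takes place: May 24, 2014.
The soft opening is held: May 24, 2014 − 13 days = May 11, 2014.
The health inspection is passed: May 11, 2014 − 28 days = Apr 13, 2014.
Construction is finished: Apr 13, 2014 − 28 days = Mar 16, 2014.
The build-out permit is issued: Mar 16, 2014 − 18 days = Feb 26, 2014.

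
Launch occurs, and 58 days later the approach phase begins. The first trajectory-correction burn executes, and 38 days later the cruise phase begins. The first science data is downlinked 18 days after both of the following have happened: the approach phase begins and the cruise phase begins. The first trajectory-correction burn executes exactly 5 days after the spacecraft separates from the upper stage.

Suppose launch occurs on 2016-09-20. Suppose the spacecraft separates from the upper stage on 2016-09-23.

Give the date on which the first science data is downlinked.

Launch occurs: Sep 20, 2016.
The approach phase begins: Sep 20, 2016 + 58 days = Nov 17, 2016.
The spacecraft separates from the upper stage: Sep 23, 2016.
The first trajectory-correction burn executes: Sep 23, 2016 + 5 days = Sep 28, 2016.
The cruise phase begins: Sep 28, 2016 + 38 days = Nov 5, 2016.
Both prerequisites met — the approach phase begins (Nov 17, 2016), the cruise phase begins (Nov 5, 2016); the later is Nov 17, 2016.
The first science data is downlinked: Nov 17, 2016 + 18 days = Dec 5, 2016.

2016-12-05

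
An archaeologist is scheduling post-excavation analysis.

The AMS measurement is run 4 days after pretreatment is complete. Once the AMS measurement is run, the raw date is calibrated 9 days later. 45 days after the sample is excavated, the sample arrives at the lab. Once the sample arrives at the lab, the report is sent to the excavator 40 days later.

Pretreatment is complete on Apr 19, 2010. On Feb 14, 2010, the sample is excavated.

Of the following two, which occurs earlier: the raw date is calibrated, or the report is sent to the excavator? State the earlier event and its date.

Pretreatment is complete: Apr 19, 2010.
The AMS measurement is run: Apr 19, 2010 + 4 days = Apr 23, 2010.
The raw date is calibrated: Apr 23, 2010 + 9 days = May 2, 2010.
The sample is excavated: Feb 14, 2010.
The sample arrives at the lab: Feb 14, 2010 + 45 days = Mar 31, 2010.
The report is sent to the excavator: Mar 31, 2010 + 40 days = May 10, 2010.
Comparing: the raw date is calibrated on May 2, 2010 vs the report is sent to the excavator on May 10, 2010. Earlier: the raw date is calibrated.

The raw date is calibrated — May 2, 2010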